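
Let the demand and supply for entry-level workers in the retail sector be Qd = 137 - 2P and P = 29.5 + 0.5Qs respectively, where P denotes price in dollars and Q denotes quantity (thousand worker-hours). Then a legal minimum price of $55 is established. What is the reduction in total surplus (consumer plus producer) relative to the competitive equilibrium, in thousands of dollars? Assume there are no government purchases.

72

Rearranging supply gives Qs = 2P - 59. Setting quantity demanded equal to quantity supplied, 137 - 2P = 2P - 59, gives P* = 49 and Q* = 39.
Since 55 > 49, the floor is binding.
At P = 55: Qd = 137 - 2·55 = 27 and Qs = 2·55 - 59 = 51.
Quantity traded falls to 27. At Q = 27 the demand price is (137 - 27)/2 = 55 and the supply price is (59 + 27)/2 = 43.
Deadweight loss = ½ · (55 - 43) · (39 - 27) = ½ · 12 · 12 = 72.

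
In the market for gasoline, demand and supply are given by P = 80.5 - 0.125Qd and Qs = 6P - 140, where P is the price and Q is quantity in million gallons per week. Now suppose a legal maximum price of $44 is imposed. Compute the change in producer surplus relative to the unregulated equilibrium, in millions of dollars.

Rearranging demand gives Qd = 644 - 8P. In a free market, 644 - 8P = 6P - 140 gives the equilibrium P* = 56, Q* = 196.
Since 44 < 56, the ceiling is binding.
At P = 44: Qd = 644 - 8·44 = 292 and Qs = 6·44 - 140 = 124.
Producer surplus without the control is ½ · (56 - 70/3) · 196 = 9604/3.
With the ceiling, producers sell 124 units at 44, so PS = ½ · (44 - 70/3) · 124 = 3844/3.
Change in producer surplus = 3844/3 - 9604/3 = -1920.

-1920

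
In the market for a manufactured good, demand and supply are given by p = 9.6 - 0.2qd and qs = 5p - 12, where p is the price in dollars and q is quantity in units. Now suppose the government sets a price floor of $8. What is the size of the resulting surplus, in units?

20

Rearranging demand gives qd = 48 - 5p. In a free market, 48 - 5p = 5p - 12 gives the equilibrium p* = 6, q* = 18.
The floor of 8 is above the equilibrium price 6, so it binds.
At p = 8: qd = 48 - 5·8 = 8 and qs = 5·8 - 12 = 28.
Surplus = qs - qd = 28 - 8 = 20.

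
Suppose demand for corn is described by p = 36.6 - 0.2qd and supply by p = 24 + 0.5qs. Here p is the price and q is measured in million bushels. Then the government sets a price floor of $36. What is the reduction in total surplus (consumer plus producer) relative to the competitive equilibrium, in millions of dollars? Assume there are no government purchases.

78.75

Rearranging demand gives qd = 183 - 5p; rearranging supply gives qs = 2p - 48. Setting quantity demanded equal to quantity supplied, 183 - 5p = 2p - 48, gives p* = 33 and q* = 18.
Since 36 > 33, the floor is binding.
At p = 36: qd = 183 - 5·36 = 3 and qs = 2·36 - 48 = 24.
Quantity traded falls to 3. At q = 3 the demand price is (183 - 3)/5 = 36 and the supply price is (48 + 3)/2 = 25.5.
Deadweight loss = ½ · (36 - 25.5) · (18 - 3) = ½ · 10.5 · 15 = 78.75.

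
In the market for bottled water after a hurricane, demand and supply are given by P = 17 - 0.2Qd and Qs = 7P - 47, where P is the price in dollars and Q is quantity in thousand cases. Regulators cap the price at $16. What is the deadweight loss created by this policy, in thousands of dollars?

Rearranging demand gives Qd = 85 - 5P. Equilibrium: 85 - 5P = 7P - 47, so 132 = 12P and P* = 11, Q* = 30.
Since 16 is above P* = 11, the ceiling does not bind and the free-market outcome prevails.
Since the control does not bind, no trades are prevented and deadweight loss is zero.

0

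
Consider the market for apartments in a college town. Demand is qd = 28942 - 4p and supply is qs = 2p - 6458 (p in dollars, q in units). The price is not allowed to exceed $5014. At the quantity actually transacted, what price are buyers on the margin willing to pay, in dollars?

6343

Setting quantity demanded equal to quantity supplied, 28942 - 4p = 2p - 6458, gives p* = 5900 and q* = 5342.
Since 5014 < 5900, the ceiling is binding.
At p = 5014: qd = 28942 - 4·5014 = 8886 and qs = 2·5014 - 6458 = 3570.
Only 3570 units reach the market. On the demand curve, the marginal buyer's willingness to pay at q = 3570 is (28942 - 3570)/4 = 6343.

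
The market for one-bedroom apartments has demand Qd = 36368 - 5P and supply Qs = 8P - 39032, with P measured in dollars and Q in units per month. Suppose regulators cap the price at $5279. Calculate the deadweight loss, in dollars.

Equilibrium: 36368 - 5P = 8P - 39032, so 75400 = 13P and P* = 5800, Q* = 7368.
Because the ceiling (5279) lies below the market-clearing price, it is binding.
At P = 5279: Qd = 36368 - 5·5279 = 9973 and Qs = 8·5279 - 39032 = 3200.
Quantity traded falls to 3200. At Q = 3200 the demand price is (36368 - 3200)/5 = 6633.6 and the supply price is (39032 + 3200)/8 = 5279.
Deadweight loss = ½ · (6633.6 - 5279) · (7368 - 3200) = ½ · 1354.6 · 4168 = 2822986.4.

2822986.4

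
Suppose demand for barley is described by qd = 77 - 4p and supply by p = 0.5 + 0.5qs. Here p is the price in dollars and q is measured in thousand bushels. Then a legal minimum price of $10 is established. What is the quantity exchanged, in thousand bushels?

Rearranging supply gives qs = 2p - 1. Setting quantity demanded equal to quantity supplied, 77 - 4p = 2p - 1, gives p* = 13 and q* = 25.
The floor of 10 is below the equilibrium price 13, so it is not binding; the market clears at p* = 13, q* = 25.

25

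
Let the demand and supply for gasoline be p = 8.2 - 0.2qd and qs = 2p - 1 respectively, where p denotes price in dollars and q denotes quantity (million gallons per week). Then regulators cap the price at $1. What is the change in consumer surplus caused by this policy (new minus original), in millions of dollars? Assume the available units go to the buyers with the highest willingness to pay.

-5

Rearranging demand gives qd = 41 - 5p. Setting quantity demanded equal to quantity supplied, 41 - 5p = 2p - 1, gives p* = 6 and q* = 11.
Since 1 < 6, the ceiling is binding.
At p = 1: qd = 41 - 5·1 = 36 and qs = 2·1 - 1 = 1.
Consumer surplus without the control is ½ · (8.2 - 6) · 11 = 12.1.
With the ceiling, 1 units are sold at 1 (assume they go to the highest-value buyers). The demand price at q = 1 is 8, so CS = ½ · [(8.2 - 1) + (8 - 1)] · 1 = 7.1.
Change in consumer surplus = 7.1 - 12.1 = -5.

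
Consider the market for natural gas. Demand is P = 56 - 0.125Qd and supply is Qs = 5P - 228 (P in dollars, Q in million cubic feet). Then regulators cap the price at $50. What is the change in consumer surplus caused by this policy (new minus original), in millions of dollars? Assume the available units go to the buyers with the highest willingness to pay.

Rearranging demand gives Qd = 448 - 8P. In a free market, 448 - 8P = 5P - 228 gives the equilibrium P* = 52, Q* = 32.
The ceiling of 50 is below the equilibrium price 52, so it binds.
At P = 50: Qd = 448 - 8·50 = 48 and Qs = 5·50 - 228 = 22.
Consumer surplus without the control is ½ · (56 - 52) · 32 = 64.
With the ceiling, 22 units are sold at 50 (assume they go to the highest-value buyers). The demand price at Q = 22 is 53.25, so CS = ½ · [(56 - 50) + (53.25 - 50)] · 22 = 101.75.
Change in consumer surplus = 101.75 - 64 = 37.75.

37.75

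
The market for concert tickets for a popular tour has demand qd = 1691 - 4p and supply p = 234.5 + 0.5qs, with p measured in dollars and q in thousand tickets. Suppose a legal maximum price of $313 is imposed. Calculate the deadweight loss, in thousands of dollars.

3313.5

Rearranging supply gives qs = 2p - 469. Equilibrium: 1691 - 4p = 2p - 469, so 2160 = 6p and p* = 360, q* = 251.
The ceiling of 313 is below the equilibrium price 360, so it binds.
At p = 313: qd = 1691 - 4·313 = 439 and qs = 2·313 - 469 = 157.
Quantity traded falls to 157. At q = 157 the demand price is (1691 - 157)/4 = 383.5 and the supply price is (469 + 157)/2 = 313.
Deadweight loss = ½ · (383.5 - 313) · (251 - 157) = ½ · 70.5 · 94 = 3313.5.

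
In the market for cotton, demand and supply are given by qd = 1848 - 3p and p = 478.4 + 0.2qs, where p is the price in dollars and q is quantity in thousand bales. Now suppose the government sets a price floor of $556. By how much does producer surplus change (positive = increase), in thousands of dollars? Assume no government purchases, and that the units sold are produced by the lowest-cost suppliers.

Rearranging supply gives qs = 5p - 2392. Setting quantity demanded equal to quantity supplied, 1848 - 3p = 5p - 2392, gives p* = 530 and q* = 258.
Because the floor (556) lies above the market-clearing price, it is binding.
At p = 556: qd = 1848 - 3·556 = 180 and qs = 5·556 - 2392 = 388.
Producer surplus without the control is ½ · (530 - 478.4) · 258 = 6656.4.
With the floor, 180 units are sold at 556. The supply price at q = 180 is 514.4, so PS = ½ · [(556 - 478.4) + (556 - 514.4)] · 180 = 10728.
Change in producer surplus = 10728 - 6656.4 = 4071.6.

4071.6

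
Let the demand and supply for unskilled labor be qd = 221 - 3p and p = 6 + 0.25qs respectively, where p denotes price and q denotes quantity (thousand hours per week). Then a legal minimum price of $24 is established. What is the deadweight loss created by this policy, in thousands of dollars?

0

Rearranging supply gives qs = 4p - 24. Equilibrium: 221 - 3p = 4p - 24, so 245 = 7p and p* = 35, q* = 116.
The floor of 24 is below the equilibrium price 35, so it is not binding; the market clears at p* = 35, q* = 116.
Since the control does not bind, no trades are prevented and deadweight loss is zero.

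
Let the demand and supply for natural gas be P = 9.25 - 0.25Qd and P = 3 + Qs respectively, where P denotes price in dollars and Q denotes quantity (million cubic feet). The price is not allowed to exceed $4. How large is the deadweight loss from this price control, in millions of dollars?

10

Rearranging demand gives Qd = 37 - 4P; rearranging supply gives Qs = P - 3. In a free market, 37 - 4P = P - 3 gives the equilibrium P* = 8, Q* = 5.
Because the ceiling (4) lies below the market-clearing price, it is binding.
At P = 4: Qd = 37 - 4·4 = 21 and Qs = 4 - 3 = 1.
Quantity traded falls to 1. At Q = 1 the demand price is (37 - 1)/4 = 9 and the supply price is 3 + 1 = 4.
Deadweight loss = ½ · (9 - 4) · (5 - 1) = ½ · 5 · 4 = 10.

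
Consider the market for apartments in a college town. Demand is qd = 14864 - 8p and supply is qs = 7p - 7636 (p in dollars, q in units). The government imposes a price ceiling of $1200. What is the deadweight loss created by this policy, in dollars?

Equilibrium: 14864 - 8p = 7p - 7636, so 22500 = 15p and p* = 1500, q* = 2864.
Since 1200 < 1500, the ceiling is binding.
At p = 1200: qd = 14864 - 8·1200 = 5264 and qs = 7·1200 - 7636 = 764.
Quantity traded falls to 764. At q = 764 the demand price is (14864 - 764)/8 = 1762.5 and the supply price is (7636 + 764)/7 = 1200.
Deadweight loss = ½ · (1762.5 - 1200) · (2864 - 764) = ½ · 562.5 · 2100 = 590625.

590625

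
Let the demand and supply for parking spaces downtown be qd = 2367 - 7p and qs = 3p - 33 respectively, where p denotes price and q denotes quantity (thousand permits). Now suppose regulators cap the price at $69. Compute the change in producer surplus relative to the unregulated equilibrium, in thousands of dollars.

In a free market, 2367 - 7p = 3p - 33 gives the equilibrium p* = 240, q* = 687.
Because the ceiling (69) lies below the market-clearing price, it is binding.
At p = 69: qd = 2367 - 7·69 = 1884 and qs = 3·69 - 33 = 174.
Producer surplus without the control is ½ · (240 - 11) · 687 = 78661.5.
With the ceiling, producers sell 174 units at 69, so PS = ½ · (69 - 11) · 174 = 5046.
Change in producer surplus = 5046 - 78661.5 = -73615.5.

-73615.5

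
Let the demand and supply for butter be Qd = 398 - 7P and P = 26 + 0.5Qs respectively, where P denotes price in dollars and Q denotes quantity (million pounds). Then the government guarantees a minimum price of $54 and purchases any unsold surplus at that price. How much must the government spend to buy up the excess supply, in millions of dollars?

Rearranging supply gives Qs = 2P - 52. Setting quantity demanded equal to quantity supplied, 398 - 7P = 2P - 52, gives P* = 50 and Q* = 48.
The floor of 54 is above the equilibrium price 50, so it binds.
At P = 54: Qd = 398 - 7·54 = 20 and Qs = 2·54 - 52 = 56.
Surplus = Qs - Qd = 36.
Government expenditure = surplus × support price = 36 × 54 = 1944.

1944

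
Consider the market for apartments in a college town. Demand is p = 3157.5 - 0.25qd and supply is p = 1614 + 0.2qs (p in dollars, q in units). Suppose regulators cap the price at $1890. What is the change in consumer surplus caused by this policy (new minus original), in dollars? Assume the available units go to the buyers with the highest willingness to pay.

40487.5

Rearranging demand gives qd = 12630 - 4p; rearranging supply gives qs = 5p - 8070. Without the control the market clears where 12630 - 4p = 5p - 8070, i.e. p* = 2300 and q* = 3430.
Because the ceiling (1890) lies below the market-clearing price, it is binding.
At p = 1890: qd = 12630 - 4·1890 = 5070 and qs = 5·1890 - 8070 = 1380.
Consumer surplus without the control is ½ · (3157.5 - 2300) · 3430 = 1470612.5.
With the ceiling, 1380 units are sold at 1890 (assume they go to the highest-value buyers). The demand price at q = 1380 is 2812.5, so CS = ½ · [(3157.5 - 1890) + (2812.5 - 1890)] · 1380 = 1511100.
Change in consumer surplus = 1511100 - 1470612.5 = 40487.5.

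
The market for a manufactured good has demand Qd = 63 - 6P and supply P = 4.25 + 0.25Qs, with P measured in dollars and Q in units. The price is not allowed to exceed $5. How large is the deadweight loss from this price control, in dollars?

Rearranging supply gives Qs = 4P - 17. Setting quantity demanded equal to quantity supplied, 63 - 6P = 4P - 17, gives P* = 8 and Q* = 15.
Because the ceiling (5) lies below the market-clearing price, it is binding.
At P = 5: Qd = 63 - 6·5 = 33 and Qs = 4·5 - 17 = 3.
Quantity traded falls to 3. At Q = 3 the demand price is (63 - 3)/6 = 10 and the supply price is (17 + 3)/4 = 5.
Deadweight loss = ½ · (10 - 5) · (15 - 3) = ½ · 5 · 12 = 30.

30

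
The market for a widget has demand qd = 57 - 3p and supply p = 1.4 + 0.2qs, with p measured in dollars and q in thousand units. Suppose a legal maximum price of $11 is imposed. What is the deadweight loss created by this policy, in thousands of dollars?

Rearranging supply gives qs = 5p - 7. Equilibrium: 57 - 3p = 5p - 7, so 64 = 8p and p* = 8, q* = 33.
The ceiling of 11 is above the equilibrium price 8, so it is not binding; the market clears at p* = 8, q* = 33.
Since the control does not bind, no trades are prevented and deadweight loss is zero.

0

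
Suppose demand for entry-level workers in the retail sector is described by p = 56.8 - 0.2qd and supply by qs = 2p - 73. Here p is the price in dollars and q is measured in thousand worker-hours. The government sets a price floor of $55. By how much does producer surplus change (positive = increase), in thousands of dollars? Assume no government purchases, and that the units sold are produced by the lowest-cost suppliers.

Rearranging demand gives qd = 284 - 5p. Setting quantity demanded equal to quantity supplied, 284 - 5p = 2p - 73, gives p* = 51 and q* = 29.
Because the floor (55) lies above the market-clearing price, it is binding.
At p = 55: qd = 284 - 5·55 = 9 and qs = 2·55 - 73 = 37.
Producer surplus without the control is ½ · (51 - 36.5) · 29 = 210.25.
With the floor, 9 units are sold at 55. The supply price at q = 9 is 41, so PS = ½ · [(55 - 36.5) + (55 - 41)] · 9 = 146.25.
Change in producer surplus = 146.25 - 210.25 = -64.

-64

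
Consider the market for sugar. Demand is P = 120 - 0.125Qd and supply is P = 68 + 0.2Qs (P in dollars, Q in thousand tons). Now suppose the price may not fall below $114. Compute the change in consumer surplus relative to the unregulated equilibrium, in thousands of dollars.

-1456

Rearranging demand gives Qd = 960 - 8P; rearranging supply gives Qs = 5P - 340. Equilibrium: 960 - 8P = 5P - 340, so 1300 = 13P and P* = 100, Q* = 160.
Because the floor (114) lies above the market-clearing price, it is binding.
At P = 114: Qd = 960 - 8·114 = 48 and Qs = 5·114 - 340 = 230.
Consumer surplus without the control is ½ · (120 - 100) · 160 = 1600.
With the floor, consumers buy 48 units at 114, so CS = ½ · (120 - 114) · 48 = 144.
Change in consumer surplus = 144 - 1600 = -1456.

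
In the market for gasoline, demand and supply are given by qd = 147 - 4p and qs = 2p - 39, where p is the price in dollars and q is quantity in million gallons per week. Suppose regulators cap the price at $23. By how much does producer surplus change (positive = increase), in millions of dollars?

-120

Setting quantity demanded equal to quantity supplied, 147 - 4p = 2p - 39, gives p* = 31 and q* = 23.
The ceiling of 23 is below the equilibrium price 31, so it binds.
At p = 23: qd = 147 - 4·23 = 55 and qs = 2·23 - 39 = 7.
Producer surplus without the control is ½ · (31 - 19.5) · 23 = 132.25.
With the ceiling, producers sell 7 units at 23, so PS = ½ · (23 - 19.5) · 7 = 12.25.
Change in producer surplus = 12.25 - 132.25 = -120.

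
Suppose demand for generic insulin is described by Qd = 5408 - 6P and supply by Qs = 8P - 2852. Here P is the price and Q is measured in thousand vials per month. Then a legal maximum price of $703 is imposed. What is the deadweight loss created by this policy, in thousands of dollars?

0

Equilibrium: 5408 - 6P = 8P - 2852, so 8260 = 14P and P* = 590, Q* = 1868.
Since 703 is above P* = 590, the ceiling does not bind and the free-market outcome prevails.
Since the control does not bind, no trades are prevented and deadweight loss is zero.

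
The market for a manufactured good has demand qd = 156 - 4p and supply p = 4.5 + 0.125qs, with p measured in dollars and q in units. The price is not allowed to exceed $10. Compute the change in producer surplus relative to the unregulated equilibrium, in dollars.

-408

Rearranging supply gives qs = 8p - 36. In a free market, 156 - 4p = 8p - 36 gives the equilibrium p* = 16, q* = 92.
Because the ceiling (10) lies below the market-clearing price, it is binding.
At p = 10: qd = 156 - 4·10 = 116 and qs = 8·10 - 36 = 44.
Producer surplus without the control is ½ · (16 - 4.5) · 92 = 529.
With the ceiling, producers sell 44 units at 10, so PS = ½ · (10 - 4.5) · 44 = 121.
Change in producer surplus = 121 - 529 = -408.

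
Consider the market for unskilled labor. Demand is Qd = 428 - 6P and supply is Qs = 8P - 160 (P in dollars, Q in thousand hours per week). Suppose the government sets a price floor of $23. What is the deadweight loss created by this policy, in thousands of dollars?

In a free market, 428 - 6P = 8P - 160 gives the equilibrium P* = 42, Q* = 176.
Since 23 is below P* = 42, the floor does not bind and the free-market outcome prevails.
Since the control does not bind, no trades are prevented and deadweight loss is zero.

0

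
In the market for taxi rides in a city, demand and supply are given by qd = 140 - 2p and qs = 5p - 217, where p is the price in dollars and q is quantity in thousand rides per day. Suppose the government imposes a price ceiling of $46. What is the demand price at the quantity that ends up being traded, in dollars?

In a free market, 140 - 2p = 5p - 217 gives the equilibrium p* = 51, q* = 38.
Because the ceiling (46) lies below the market-clearing price, it is binding.
At p = 46: qd = 140 - 2·46 = 48 and qs = 5·46 - 217 = 13.
Only 13 units reach the market. On the demand curve, the marginal buyer's willingness to pay at q = 13 is (140 - 13)/2 = 63.5.

63.5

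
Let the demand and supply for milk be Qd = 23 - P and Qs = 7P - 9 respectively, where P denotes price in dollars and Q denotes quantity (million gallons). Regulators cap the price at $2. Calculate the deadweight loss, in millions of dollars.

112

Without the control the market clears where 23 - P = 7P - 9, i.e. P* = 4 and Q* = 19.
The ceiling of 2 is below the equilibrium price 4, so it binds.
At P = 2: Qd = 23 - 2 = 21 and Qs = 7·2 - 9 = 5.
Quantity traded falls to 5. At Q = 5 the demand price is 23 - 5 = 18 and the supply price is (9 + 5)/7 = 2.
Deadweight loss = ½ · (18 - 2) · (19 - 5) = ½ · 16 · 14 = 112.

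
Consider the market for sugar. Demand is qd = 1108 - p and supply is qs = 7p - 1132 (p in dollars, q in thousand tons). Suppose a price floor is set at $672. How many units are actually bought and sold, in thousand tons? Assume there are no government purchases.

In a free market, 1108 - p = 7p - 1132 gives the equilibrium p* = 280, q* = 828.
Since 672 > 280, the floor is binding.
At p = 672: qd = 1108 - 672 = 436 and qs = 7·672 - 1132 = 3572.
The quantity actually transacted is the short side, demand: 436.

436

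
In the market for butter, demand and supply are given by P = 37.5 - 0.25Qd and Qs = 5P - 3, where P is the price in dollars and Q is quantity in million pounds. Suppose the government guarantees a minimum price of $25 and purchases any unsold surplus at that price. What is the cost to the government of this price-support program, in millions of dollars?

1800

Rearranging demand gives Qd = 150 - 4P. Without the control the market clears where 150 - 4P = 5P - 3, i.e. P* = 17 and Q* = 82.
Because the floor (25) lies above the market-clearing price, it is binding.
At P = 25: Qd = 150 - 4·25 = 50 and Qs = 5·25 - 3 = 122.
Surplus = Qs - Qd = 72.
Government expenditure = surplus × support price = 72 × 25 = 1800.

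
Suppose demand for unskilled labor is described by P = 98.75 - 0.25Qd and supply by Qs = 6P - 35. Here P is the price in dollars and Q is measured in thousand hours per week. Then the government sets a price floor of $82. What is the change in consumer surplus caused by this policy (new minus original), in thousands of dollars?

-5655

Rearranging demand gives Qd = 395 - 4P. Setting quantity demanded equal to quantity supplied, 395 - 4P = 6P - 35, gives P* = 43 and Q* = 223.
Because the floor (82) lies above the market-clearing price, it is binding.
At P = 82: Qd = 395 - 4·82 = 67 and Qs = 6·82 - 35 = 457.
Consumer surplus without the control is ½ · (98.75 - 43) · 223 = 6216.125.
With the floor, consumers buy 67 units at 82, so CS = ½ · (98.75 - 82) · 67 = 561.125.
Change in consumer surplus = 561.125 - 6216.125 = -5655.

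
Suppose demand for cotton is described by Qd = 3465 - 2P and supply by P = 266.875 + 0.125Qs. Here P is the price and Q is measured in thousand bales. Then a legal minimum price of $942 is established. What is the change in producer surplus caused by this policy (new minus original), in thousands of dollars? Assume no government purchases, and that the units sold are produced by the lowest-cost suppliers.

Rearranging supply gives Qs = 8P - 2135. Setting quantity demanded equal to quantity supplied, 3465 - 2P = 8P - 2135, gives P* = 560 and Q* = 2345.
Because the floor (942) lies above the market-clearing price, it is binding.
At P = 942: Qd = 3465 - 2·942 = 1581 and Qs = 8·942 - 2135 = 5401.
Producer surplus without the control is ½ · (560 - 266.875) · 2345 = 343689.0625.
With the floor, 1581 units are sold at 942. The supply price at Q = 1581 is 464.5, so PS = ½ · [(942 - 266.875) + (942 - 464.5)] · 1581 = 911150.0625.
Change in producer surplus = 911150.0625 - 343689.0625 = 567461.

567461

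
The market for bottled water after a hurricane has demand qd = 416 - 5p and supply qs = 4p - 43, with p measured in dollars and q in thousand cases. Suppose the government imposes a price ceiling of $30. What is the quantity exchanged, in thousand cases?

77

In a free market, 416 - 5p = 4p - 43 gives the equilibrium p* = 51, q* = 161.
The ceiling of 30 is below the equilibrium price 51, so it binds.
At p = 30: qd = 416 - 5·30 = 266 and qs = 4·30 - 43 = 77.
The quantity actually transacted is the short side, supply: 77.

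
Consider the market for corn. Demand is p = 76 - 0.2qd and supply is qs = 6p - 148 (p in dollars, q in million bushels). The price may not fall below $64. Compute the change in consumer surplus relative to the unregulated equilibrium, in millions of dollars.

Rearranging demand gives qd = 380 - 5p. In a free market, 380 - 5p = 6p - 148 gives the equilibrium p* = 48, q* = 140.
Because the floor (64) lies above the market-clearing price, it is binding.
At p = 64: qd = 380 - 5·64 = 60 and qs = 6·64 - 148 = 236.
Consumer surplus without the control is ½ · (76 - 48) · 140 = 1960.
With the floor, consumers buy 60 units at 64, so CS = ½ · (76 - 64) · 60 = 360.
Change in consumer surplus = 360 - 1960 = -1600.

-1600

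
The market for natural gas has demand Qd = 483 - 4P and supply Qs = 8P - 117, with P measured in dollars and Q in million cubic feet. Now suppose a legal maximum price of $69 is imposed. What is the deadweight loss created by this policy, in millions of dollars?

0

Equilibrium: 483 - 4P = 8P - 117, so 600 = 12P and P* = 50, Q* = 283.
Since 69 is above P* = 50, the ceiling does not bind and the free-market outcome prevails.
Since the control does not bind, no trades are prevented and deadweight loss is zero.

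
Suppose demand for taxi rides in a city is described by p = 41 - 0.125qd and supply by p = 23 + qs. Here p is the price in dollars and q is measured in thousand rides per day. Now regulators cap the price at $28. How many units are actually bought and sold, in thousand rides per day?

Rearranging demand gives qd = 328 - 8p; rearranging supply gives qs = p - 23. In a free market, 328 - 8p = p - 23 gives the equilibrium p* = 39, q* = 16.
The ceiling of 28 is below the equilibrium price 39, so it binds.
At p = 28: qd = 328 - 8·28 = 104 and qs = 28 - 23 = 5.
The quantity actually transacted is the short side, supply: 5.

5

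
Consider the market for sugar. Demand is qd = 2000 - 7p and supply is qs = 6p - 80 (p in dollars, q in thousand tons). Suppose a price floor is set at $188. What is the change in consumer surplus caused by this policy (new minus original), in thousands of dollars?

Without the control the market clears where 2000 - 7p = 6p - 80, i.e. p* = 160 and q* = 880.
The floor of 188 is above the equilibrium price 160, so it binds.
At p = 188: qd = 2000 - 7·188 = 684 and qs = 6·188 - 80 = 1048.
Consumer surplus without the control is ½ · (2000/7 - 160) · 880 = 387200/7.
With the floor, consumers buy 684 units at 188, so CS = ½ · (2000/7 - 188) · 684 = 233928/7.
Change in consumer surplus = 233928/7 - 387200/7 = -21896.

-21896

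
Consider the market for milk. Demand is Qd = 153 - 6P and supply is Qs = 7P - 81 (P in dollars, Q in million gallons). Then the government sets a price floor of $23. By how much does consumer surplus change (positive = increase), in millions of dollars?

-150

Equilibrium: 153 - 6P = 7P - 81, so 234 = 13P and P* = 18, Q* = 45.
Since 23 > 18, the floor is binding.
At P = 23: Qd = 153 - 6·23 = 15 and Qs = 7·23 - 81 = 80.
Consumer surplus without the control is ½ · (25.5 - 18) · 45 = 168.75.
With the floor, consumers buy 15 units at 23, so CS = ½ · (25.5 - 23) · 15 = 18.75.
Change in consumer surplus = 18.75 - 168.75 = -150.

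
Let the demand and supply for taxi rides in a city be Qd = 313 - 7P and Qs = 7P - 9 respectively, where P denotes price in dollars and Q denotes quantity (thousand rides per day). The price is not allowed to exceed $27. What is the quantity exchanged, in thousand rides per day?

152

Without the control the market clears where 313 - 7P = 7P - 9, i.e. P* = 23 and Q* = 152.
The ceiling of 27 is above the equilibrium price 23, so it is not binding; the market clears at P* = 23, Q* = 152.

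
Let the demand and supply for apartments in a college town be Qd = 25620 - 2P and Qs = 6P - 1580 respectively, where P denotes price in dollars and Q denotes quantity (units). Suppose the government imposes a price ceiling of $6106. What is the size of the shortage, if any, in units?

0

Without the control the market clears where 25620 - 2P = 6P - 1580, i.e. P* = 3400 and Q* = 18820.
The ceiling of 6106 is above the equilibrium price 3400, so it is not binding; the market clears at P* = 3400, Q* = 18820.
Since the control does not bind, there is no shortage.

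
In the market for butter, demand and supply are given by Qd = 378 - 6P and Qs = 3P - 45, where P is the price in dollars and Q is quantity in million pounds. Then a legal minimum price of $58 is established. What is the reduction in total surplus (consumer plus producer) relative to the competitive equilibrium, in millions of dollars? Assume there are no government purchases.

1089

Without the control the market clears where 378 - 6P = 3P - 45, i.e. P* = 47 and Q* = 96.
Because the floor (58) lies above the market-clearing price, it is binding.
At P = 58: Qd = 378 - 6·58 = 30 and Qs = 3·58 - 45 = 129.
Quantity traded falls to 30. At Q = 30 the demand price is (378 - 30)/6 = 58 and the supply price is (45 + 30)/3 = 25.
Deadweight loss = ½ · (58 - 25) · (96 - 30) = ½ · 33 · 66 = 1089.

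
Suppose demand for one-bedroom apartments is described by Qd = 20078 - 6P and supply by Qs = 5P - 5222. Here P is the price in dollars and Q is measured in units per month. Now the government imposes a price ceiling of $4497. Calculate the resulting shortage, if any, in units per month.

Equilibrium: 20078 - 6P = 5P - 5222, so 25300 = 11P and P* = 2300, Q* = 6278.
The ceiling of 4497 is above the equilibrium price 2300, so it is not binding; the market clears at P* = 2300, Q* = 6278.
Since the control does not bind, there is no shortage.

0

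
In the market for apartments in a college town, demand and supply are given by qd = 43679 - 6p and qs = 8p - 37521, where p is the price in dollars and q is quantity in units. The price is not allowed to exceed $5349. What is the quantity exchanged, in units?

5271

Without the control the market clears where 43679 - 6p = 8p - 37521, i.e. p* = 5800 and q* = 8879.
Since 5349 < 5800, the ceiling is binding.
At p = 5349: qd = 43679 - 6·5349 = 11585 and qs = 8·5349 - 37521 = 5271.
The quantity actually transacted is the short side, supply: 5271.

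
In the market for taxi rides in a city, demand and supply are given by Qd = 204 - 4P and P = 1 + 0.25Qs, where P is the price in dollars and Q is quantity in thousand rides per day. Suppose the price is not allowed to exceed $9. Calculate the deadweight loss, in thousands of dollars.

1156

Rearranging supply gives Qs = 4P - 4. In a free market, 204 - 4P = 4P - 4 gives the equilibrium P* = 26, Q* = 100.
Because the ceiling (9) lies below the market-clearing price, it is binding.
At P = 9: Qd = 204 - 4·9 = 168 and Qs = 4·9 - 4 = 32.
Quantity traded falls to 32. At Q = 32 the demand price is (204 - 32)/4 = 43 and the supply price is (4 + 32)/4 = 9.
Deadweight loss = ½ · (43 - 9) · (100 - 32) = ½ · 34 · 68 = 1156.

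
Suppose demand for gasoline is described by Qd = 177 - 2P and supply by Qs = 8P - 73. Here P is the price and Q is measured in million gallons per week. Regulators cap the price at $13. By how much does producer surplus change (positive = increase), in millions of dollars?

-948

Setting quantity demanded equal to quantity supplied, 177 - 2P = 8P - 73, gives P* = 25 and Q* = 127.
The ceiling of 13 is below the equilibrium price 25, so it binds.
At P = 13: Qd = 177 - 2·13 = 151 and Qs = 8·13 - 73 = 31.
Producer surplus without the control is ½ · (25 - 9.125) · 127 = 1008.0625.
With the ceiling, producers sell 31 units at 13, so PS = ½ · (13 - 9.125) · 31 = 60.0625.
Change in producer surplus = 60.0625 - 1008.0625 = -948.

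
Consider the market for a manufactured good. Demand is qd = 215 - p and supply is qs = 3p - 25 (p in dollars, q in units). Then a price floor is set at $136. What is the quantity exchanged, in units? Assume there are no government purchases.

79

Equilibrium: 215 - p = 3p - 25, so 240 = 4p and p* = 60, q* = 155.
Because the floor (136) lies above the market-clearing price, it is binding.
At p = 136: qd = 215 - 136 = 79 and qs = 3·136 - 25 = 383.
The quantity actually transacted is the short side, demand: 79.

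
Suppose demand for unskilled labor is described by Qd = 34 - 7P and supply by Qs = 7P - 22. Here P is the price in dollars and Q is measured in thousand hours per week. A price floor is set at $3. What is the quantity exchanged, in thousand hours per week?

6

Equilibrium: 34 - 7P = 7P - 22, so 56 = 14P and P* = 4, Q* = 6.
Since 3 is below P* = 4, the floor does not bind and the free-market outcome prevails.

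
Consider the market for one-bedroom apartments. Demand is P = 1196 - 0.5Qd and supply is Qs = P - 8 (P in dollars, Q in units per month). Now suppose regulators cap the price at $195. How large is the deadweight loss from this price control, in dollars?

Rearranging demand gives Qd = 2392 - 2P. Equilibrium: 2392 - 2P = P - 8, so 2400 = 3P and P* = 800, Q* = 792.
Because the ceiling (195) lies below the market-clearing price, it is binding.
At P = 195: Qd = 2392 - 2·195 = 2002 and Qs = 195 - 8 = 187.
Quantity traded falls to 187. At Q = 187 the demand price is (2392 - 187)/2 = 1102.5 and the supply price is 8 + 187 = 195.
Deadweight loss = ½ · (1102.5 - 195) · (792 - 187) = ½ · 907.5 · 605 = 274518.75.

274518.75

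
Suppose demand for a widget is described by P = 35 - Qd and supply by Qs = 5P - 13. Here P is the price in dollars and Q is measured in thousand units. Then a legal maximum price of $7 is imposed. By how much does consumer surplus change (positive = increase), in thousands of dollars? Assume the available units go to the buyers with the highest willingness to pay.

Rearranging demand gives Qd = 35 - P. In a free market, 35 - P = 5P - 13 gives the equilibrium P* = 8, Q* = 27.
The ceiling of 7 is below the equilibrium price 8, so it binds.
At P = 7: Qd = 35 - 7 = 28 and Qs = 5·7 - 13 = 22.
Consumer surplus without the control is ½ · (35 - 8) · 27 = 364.5.
With the ceiling, 22 units are sold at 7 (assume they go to the highest-value buyers). The demand price at Q = 22 is 13, so CS = ½ · [(35 - 7) + (13 - 7)] · 22 = 374.
Change in consumer surplus = 374 - 364.5 = 9.5.

9.5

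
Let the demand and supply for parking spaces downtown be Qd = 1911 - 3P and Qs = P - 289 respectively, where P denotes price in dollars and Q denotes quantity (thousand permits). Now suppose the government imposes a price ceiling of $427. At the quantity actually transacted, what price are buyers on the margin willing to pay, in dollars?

591

Setting quantity demanded equal to quantity supplied, 1911 - 3P = P - 289, gives P* = 550 and Q* = 261.
Because the ceiling (427) lies below the market-clearing price, it is binding.
At P = 427: Qd = 1911 - 3·427 = 630 and Qs = 427 - 289 = 138.
Only 138 units reach the market. On the demand curve, the marginal buyer's willingness to pay at Q = 138 is (1911 - 138)/3 = 591.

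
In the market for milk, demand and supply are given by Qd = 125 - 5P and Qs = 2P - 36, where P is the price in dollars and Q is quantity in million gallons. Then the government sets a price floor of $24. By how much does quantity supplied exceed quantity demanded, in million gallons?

Setting quantity demanded equal to quantity supplied, 125 - 5P = 2P - 36, gives P* = 23 and Q* = 10.
The floor of 24 is above the equilibrium price 23, so it binds.
At P = 24: Qd = 125 - 5·24 = 5 and Qs = 2·24 - 36 = 12.
Surplus = Qs - Qd = 12 - 5 = 7.

7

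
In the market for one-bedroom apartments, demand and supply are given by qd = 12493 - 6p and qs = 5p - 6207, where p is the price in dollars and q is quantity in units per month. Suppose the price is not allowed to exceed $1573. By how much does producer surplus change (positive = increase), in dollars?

In a free market, 12493 - 6p = 5p - 6207 gives the equilibrium p* = 1700, q* = 2293.
The ceiling of 1573 is below the equilibrium price 1700, so it binds.
At p = 1573: qd = 12493 - 6·1573 = 3055 and qs = 5·1573 - 6207 = 1658.
Producer surplus without the control is ½ · (1700 - 1241.4) · 2293 = 525784.9.
With the ceiling, producers sell 1658 units at 1573, so PS = ½ · (1573 - 1241.4) · 1658 = 274896.4.
Change in producer surplus = 274896.4 - 525784.9 = -250888.5.

-250888.5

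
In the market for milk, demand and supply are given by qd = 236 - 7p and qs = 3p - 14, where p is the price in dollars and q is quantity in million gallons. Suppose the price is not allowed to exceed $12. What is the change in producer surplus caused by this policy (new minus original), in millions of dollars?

-539.5

Setting quantity demanded equal to quantity supplied, 236 - 7p = 3p - 14, gives p* = 25 and q* = 61.
Because the ceiling (12) lies below the market-clearing price, it is binding.
At p = 12: qd = 236 - 7·12 = 152 and qs = 3·12 - 14 = 22.
Producer surplus without the control is ½ · (25 - 14/3) · 61 = 3721/6.
With the ceiling, producers sell 22 units at 12, so PS = ½ · (12 - 14/3) · 22 = 242/3.
Change in producer surplus = 242/3 - 3721/6 = -539.5.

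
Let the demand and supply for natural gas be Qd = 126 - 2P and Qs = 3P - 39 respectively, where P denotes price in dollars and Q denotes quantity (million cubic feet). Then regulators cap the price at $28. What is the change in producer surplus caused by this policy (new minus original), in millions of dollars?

Setting quantity demanded equal to quantity supplied, 126 - 2P = 3P - 39, gives P* = 33 and Q* = 60.
Because the ceiling (28) lies below the market-clearing price, it is binding.
At P = 28: Qd = 126 - 2·28 = 70 and Qs = 3·28 - 39 = 45.
Producer surplus without the control is ½ · (33 - 13) · 60 = 600.
With the ceiling, producers sell 45 units at 28, so PS = ½ · (28 - 13) · 45 = 337.5.
Change in producer surplus = 337.5 - 600 = -262.5.

-262.5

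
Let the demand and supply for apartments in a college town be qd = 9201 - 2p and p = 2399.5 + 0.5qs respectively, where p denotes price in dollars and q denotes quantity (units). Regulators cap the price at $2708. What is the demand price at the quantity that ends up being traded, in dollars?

4292

Rearranging supply gives qs = 2p - 4799. In a free market, 9201 - 2p = 2p - 4799 gives the equilibrium p* = 3500, q* = 2201.
The ceiling of 2708 is below the equilibrium price 3500, so it binds.
At p = 2708: qd = 9201 - 2·2708 = 3785 and qs = 2·2708 - 4799 = 617.
Only 617 units reach the market. On the demand curve, the marginal buyer's willingness to pay at q = 617 is (9201 - 617)/2 = 4292.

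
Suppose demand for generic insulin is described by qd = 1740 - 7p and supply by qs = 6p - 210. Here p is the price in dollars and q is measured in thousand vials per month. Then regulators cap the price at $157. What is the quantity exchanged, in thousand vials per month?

690

Setting quantity demanded equal to quantity supplied, 1740 - 7p = 6p - 210, gives p* = 150 and q* = 690.
Since 157 is above p* = 150, the ceiling does not bind and the free-market outcome prevails.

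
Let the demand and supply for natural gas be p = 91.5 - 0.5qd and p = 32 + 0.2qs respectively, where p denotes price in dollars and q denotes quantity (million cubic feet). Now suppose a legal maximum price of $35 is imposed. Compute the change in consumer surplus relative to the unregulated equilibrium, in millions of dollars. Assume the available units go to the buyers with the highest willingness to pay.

-1015

Rearranging demand gives qd = 183 - 2p; rearranging supply gives qs = 5p - 160. In a free market, 183 - 2p = 5p - 160 gives the equilibrium p* = 49, q* = 85.
Since 35 < 49, the ceiling is binding.
At p = 35: qd = 183 - 2·35 = 113 and qs = 5·35 - 160 = 15.
Consumer surplus without the control is ½ · (91.5 - 49) · 85 = 1806.25.
With the ceiling, 15 units are sold at 35 (assume they go to the highest-value buyers). The demand price at q = 15 is 84, so CS = ½ · [(91.5 - 35) + (84 - 35)] · 15 = 791.25.
Change in consumer surplus = 791.25 - 1806.25 = -1015.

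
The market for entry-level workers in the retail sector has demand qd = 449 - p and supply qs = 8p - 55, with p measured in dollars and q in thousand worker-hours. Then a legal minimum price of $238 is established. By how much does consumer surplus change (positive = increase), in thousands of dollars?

Equilibrium: 449 - p = 8p - 55, so 504 = 9p and p* = 56, q* = 393.
The floor of 238 is above the equilibrium price 56, so it binds.
At p = 238: qd = 449 - 238 = 211 and qs = 8·238 - 55 = 1849.
Consumer surplus without the control is ½ · (449 - 56) · 393 = 77224.5.
With the floor, consumers buy 211 units at 238, so CS = ½ · (449 - 238) · 211 = 22260.5.
Change in consumer surplus = 22260.5 - 77224.5 = -54964.

-54964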